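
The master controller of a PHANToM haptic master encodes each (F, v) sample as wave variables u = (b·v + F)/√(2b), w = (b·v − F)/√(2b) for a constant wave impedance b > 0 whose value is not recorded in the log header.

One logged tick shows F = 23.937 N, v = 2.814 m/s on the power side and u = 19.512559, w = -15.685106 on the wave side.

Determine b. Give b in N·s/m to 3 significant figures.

b = 0.925 N·s/m

u + w = 3.827453;  u + w = √(2b)·v, so √(2b) = 3.827453/2.814 = 1.360147.
b = (√(2b))²/2 = 1.849999/2 = 0.925000.
(Check via u − w = 2F/√(2b): u − w = 35.197665, 2F/√(2b) = 35.197672.)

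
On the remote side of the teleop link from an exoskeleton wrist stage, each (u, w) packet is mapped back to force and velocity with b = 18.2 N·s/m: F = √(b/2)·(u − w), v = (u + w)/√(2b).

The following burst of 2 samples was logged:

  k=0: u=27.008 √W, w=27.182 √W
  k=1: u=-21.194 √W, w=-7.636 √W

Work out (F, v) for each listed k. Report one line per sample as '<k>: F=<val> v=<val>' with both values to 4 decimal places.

k=0: u−w=-0.1740, u+w=54.1900; √(b/2)=3.0166, √(2b)=6.0332; F=3.0166×(-0.174)=-0.5249, v=54.1900/6.0332=8.9819
k=1: u−w=-13.5580, u+w=-28.8300; √(b/2)=3.0166, √(2b)=6.0332; F=3.0166×(-13.558)=-40.8993, v=-28.8300/6.0332=-4.7785

0: F=-0.5249 v=8.9819
1: F=-40.8993 v=-4.7785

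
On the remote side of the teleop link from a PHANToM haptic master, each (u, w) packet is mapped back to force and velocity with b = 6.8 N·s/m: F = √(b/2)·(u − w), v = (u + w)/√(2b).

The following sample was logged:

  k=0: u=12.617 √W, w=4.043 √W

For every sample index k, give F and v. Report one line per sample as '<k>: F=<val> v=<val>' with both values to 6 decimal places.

k=0: u−w=8.574000, u+w=16.660000; √(b/2)=1.843909, √(2b)=3.687818; F=1.843909×8.574=15.809675, v=16.660000/3.687818=4.517577

0: F=15.809675 v=4.517577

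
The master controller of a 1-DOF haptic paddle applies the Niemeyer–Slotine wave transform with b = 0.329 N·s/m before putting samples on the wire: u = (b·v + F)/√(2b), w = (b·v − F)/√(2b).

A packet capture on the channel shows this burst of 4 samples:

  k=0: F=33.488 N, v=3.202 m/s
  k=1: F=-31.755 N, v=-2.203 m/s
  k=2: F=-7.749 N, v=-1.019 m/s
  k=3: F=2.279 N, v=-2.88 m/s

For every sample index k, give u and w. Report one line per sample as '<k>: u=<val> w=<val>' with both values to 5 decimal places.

k=0: b·v=0.329×3.202=1.05346; √(2b)=0.81117; u=(1.05346+33.488)/0.81117=42.58216, w=(1.05346−33.488)/0.81117=-39.98479
k=1: b·v=0.329×(-2.203)=-0.72479; √(2b)=0.81117; u=(-0.72479+(-31.755))/0.81117=-40.04057, w=(-0.72479−(-31.755))/0.81117=38.25356
k=2: b·v=0.329×(-1.019)=-0.33525; √(2b)=0.81117; u=(-0.33525+(-7.749))/0.81117=-9.96614, w=(-0.33525−(-7.749))/0.81117=9.13955
k=3: b·v=0.329×(-2.88)=-0.94752; √(2b)=0.81117; u=(-0.94752+2.279)/0.81117=1.64143, w=(-0.94752−2.279)/0.81117=-3.97760

0: u=42.58216 w=-39.98479
1: u=-40.04057 w=38.25356
2: u=-9.96614 w=9.13955
3: u=1.64143 w=-3.97760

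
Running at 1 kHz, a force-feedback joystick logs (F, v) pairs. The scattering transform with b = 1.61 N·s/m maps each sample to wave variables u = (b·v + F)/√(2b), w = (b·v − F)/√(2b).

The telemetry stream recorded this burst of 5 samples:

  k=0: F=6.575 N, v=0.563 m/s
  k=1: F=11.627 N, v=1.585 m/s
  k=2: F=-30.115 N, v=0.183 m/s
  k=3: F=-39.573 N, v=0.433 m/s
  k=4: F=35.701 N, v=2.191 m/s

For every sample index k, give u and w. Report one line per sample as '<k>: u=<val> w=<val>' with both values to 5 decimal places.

k=0: b·v=1.61×0.563=0.90643; √(2b)=1.79444; u=(0.90643+6.575)/1.79444=4.16924, w=(0.90643−6.575)/1.79444=-3.15897
k=1: b·v=1.61×1.585=2.55185; √(2b)=1.79444; u=(2.55185+11.627)/1.79444=7.90156, w=(2.55185−11.627)/1.79444=-5.05738
k=2: b·v=1.61×0.183=0.29463; √(2b)=1.79444; u=(0.29463+(-30.115))/1.79444=-16.61824, w=(0.29463−(-30.115))/1.79444=16.94662
k=3: b·v=1.61×0.433=0.69713; √(2b)=1.79444; u=(0.69713+(-39.573))/1.79444=-21.66468, w=(0.69713−(-39.573))/1.79444=22.44167
k=4: b·v=1.61×2.191=3.52751; √(2b)=1.79444; u=(3.52751+35.701)/1.79444=21.86119, w=(3.52751−35.701)/1.79444=-17.92958

0: u=4.16924 w=-3.15897
1: u=7.90156 w=-5.05738
2: u=-16.61824 w=16.94662
3: u=-21.66468 w=22.44167
4: u=21.86119 w=-17.92958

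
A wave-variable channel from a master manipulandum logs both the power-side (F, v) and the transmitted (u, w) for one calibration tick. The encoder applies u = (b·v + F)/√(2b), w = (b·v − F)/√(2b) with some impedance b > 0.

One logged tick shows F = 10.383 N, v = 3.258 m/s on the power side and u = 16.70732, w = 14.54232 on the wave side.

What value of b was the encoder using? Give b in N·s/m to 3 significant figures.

b = 46 N·s/m

u + w = 31.24964;  u + w = √(2b)·v, so √(2b) = 31.24964/3.258 = 9.59166.
b = (√(2b))²/2 = 92.00001/2 = 46.00001.
(Check via u − w = 2F/√(2b): u − w = 2.16500, 2F/√(2b) = 2.16501.)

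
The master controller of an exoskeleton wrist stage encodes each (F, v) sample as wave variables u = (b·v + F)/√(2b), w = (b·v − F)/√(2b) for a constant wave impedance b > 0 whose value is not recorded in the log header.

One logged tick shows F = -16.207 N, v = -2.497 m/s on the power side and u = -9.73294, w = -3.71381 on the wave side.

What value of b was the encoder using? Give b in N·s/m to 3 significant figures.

u + w = -13.44675;  u + w = √(2b)·v, so √(2b) = -13.44675/(-2.497) = 5.38516.
b = (√(2b))²/2 = 28.99997/2 = 14.49999.
(Check via u − w = 2F/√(2b): u − w = -6.01913, 2F/√(2b) = -6.01913.)

b = 14.5 N·s/m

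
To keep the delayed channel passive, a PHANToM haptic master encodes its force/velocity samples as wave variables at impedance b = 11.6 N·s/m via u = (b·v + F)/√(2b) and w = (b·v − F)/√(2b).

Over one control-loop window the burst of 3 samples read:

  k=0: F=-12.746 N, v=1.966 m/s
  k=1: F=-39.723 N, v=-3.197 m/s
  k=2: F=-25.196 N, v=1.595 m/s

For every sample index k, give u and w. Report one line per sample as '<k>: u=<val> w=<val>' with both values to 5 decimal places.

0: u=2.08851 w=7.38100
1: u=-15.94643 w=0.54764
2: u=-1.38977 w=9.07230

k=0: b·v=11.6×1.966=22.80560; √(2b)=4.81664; u=(22.80560+(-12.746))/4.81664=2.08851, w=(22.80560−(-12.746))/4.81664=7.38100
k=1: b·v=11.6×(-3.197)=-37.08520; √(2b)=4.81664; u=(-37.08520+(-39.723))/4.81664=-15.94643, w=(-37.08520−(-39.723))/4.81664=0.54764
k=2: b·v=11.6×1.595=18.50200; √(2b)=4.81664; u=(18.50200+(-25.196))/4.81664=-1.38977, w=(18.50200−(-25.196))/4.81664=9.07230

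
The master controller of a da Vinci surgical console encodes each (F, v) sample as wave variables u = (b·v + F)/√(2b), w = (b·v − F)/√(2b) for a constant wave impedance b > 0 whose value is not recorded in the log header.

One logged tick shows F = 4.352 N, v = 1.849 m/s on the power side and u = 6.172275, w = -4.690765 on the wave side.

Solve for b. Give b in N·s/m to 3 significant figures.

u + w = 1.481510;  u + w = √(2b)·v, so √(2b) = 1.481510/1.849 = 0.801249.
b = (√(2b))²/2 = 0.642000/2 = 0.321000.
(Check via u − w = 2F/√(2b): u − w = 10.863040, 2F/√(2b) = 10.863036.)

b = 0.321 N·s/m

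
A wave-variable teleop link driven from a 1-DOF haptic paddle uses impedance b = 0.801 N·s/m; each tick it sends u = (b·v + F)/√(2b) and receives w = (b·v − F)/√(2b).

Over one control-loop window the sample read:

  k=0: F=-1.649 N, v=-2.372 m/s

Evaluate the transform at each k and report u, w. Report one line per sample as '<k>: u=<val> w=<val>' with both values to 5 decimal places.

k=0: b·v=0.801×(-2.372)=-1.89997; √(2b)=1.26570; u=(-1.89997+(-1.649))/1.26570=-2.80396, w=(-1.89997−(-1.649))/1.26570=-0.19829

0: u=-2.80396 w=-0.19829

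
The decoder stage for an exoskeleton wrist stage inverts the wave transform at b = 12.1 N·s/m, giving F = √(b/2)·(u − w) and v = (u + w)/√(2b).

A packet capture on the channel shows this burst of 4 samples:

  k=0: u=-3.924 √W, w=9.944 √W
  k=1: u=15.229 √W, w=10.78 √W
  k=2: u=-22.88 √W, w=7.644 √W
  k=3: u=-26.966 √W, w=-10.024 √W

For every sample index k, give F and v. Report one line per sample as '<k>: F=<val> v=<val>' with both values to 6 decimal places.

0: F=-34.110770 v=1.223739
1: F=10.943093 v=5.287081
2: F=-75.079113 v=-3.097157
3: F=-41.671810 v=-7.519287

k=0: u−w=-13.868000, u+w=6.020000; √(b/2)=2.459675, √(2b)=4.919350; F=2.459675×(-13.868)=-34.110770, v=6.020000/4.919350=1.223739
k=1: u−w=4.449000, u+w=26.009000; √(b/2)=2.459675, √(2b)=4.919350; F=2.459675×4.449=10.943093, v=26.009000/4.919350=5.287081
k=2: u−w=-30.524000, u+w=-15.236000; √(b/2)=2.459675, √(2b)=4.919350; F=2.459675×(-30.524)=-75.079113, v=-15.236000/4.919350=-3.097157
k=3: u−w=-16.942000, u+w=-36.990000; √(b/2)=2.459675, √(2b)=4.919350; F=2.459675×(-16.942)=-41.671810, v=-36.990000/4.919350=-7.519287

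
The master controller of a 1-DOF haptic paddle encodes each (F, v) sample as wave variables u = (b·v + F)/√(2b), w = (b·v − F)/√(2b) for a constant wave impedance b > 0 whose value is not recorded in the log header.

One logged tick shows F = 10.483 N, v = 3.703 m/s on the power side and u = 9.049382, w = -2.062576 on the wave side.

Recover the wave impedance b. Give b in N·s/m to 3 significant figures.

b = 1.78 N·s/m

u + w = 6.986806;  u + w = √(2b)·v, so √(2b) = 6.986806/3.703 = 1.886796.
b = (√(2b))²/2 = 3.560000/2 = 1.780000.
(Check via u − w = 2F/√(2b): u − w = 11.111958, 2F/√(2b) = 11.111958.)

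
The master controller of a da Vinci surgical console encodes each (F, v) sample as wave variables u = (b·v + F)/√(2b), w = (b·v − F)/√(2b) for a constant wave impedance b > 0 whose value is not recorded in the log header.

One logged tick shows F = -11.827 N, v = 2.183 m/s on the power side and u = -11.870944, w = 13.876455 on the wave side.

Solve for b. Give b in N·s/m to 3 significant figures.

u + w = 2.005511;  u + w = √(2b)·v, so √(2b) = 2.005511/2.183 = 0.918695.
b = (√(2b))²/2 = 0.844000/2 = 0.422000.
(Check via u − w = 2F/√(2b): u − w = -25.747399, 2F/√(2b) = -25.747394.)

b = 0.422 N·s/m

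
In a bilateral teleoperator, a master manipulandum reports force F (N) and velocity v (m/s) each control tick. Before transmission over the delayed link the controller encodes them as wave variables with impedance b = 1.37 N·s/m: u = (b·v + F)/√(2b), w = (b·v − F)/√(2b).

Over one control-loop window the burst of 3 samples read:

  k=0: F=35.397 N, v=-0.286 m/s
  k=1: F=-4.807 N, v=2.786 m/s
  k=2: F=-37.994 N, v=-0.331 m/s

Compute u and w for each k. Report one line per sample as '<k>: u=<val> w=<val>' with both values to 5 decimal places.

k=0: b·v=1.37×(-0.286)=-0.39182; √(2b)=1.65529; u=(-0.39182+35.397)/1.65529=21.14740, w=(-0.39182−35.397)/1.65529=-21.62082
k=1: b·v=1.37×2.786=3.81682; √(2b)=1.65529; u=(3.81682+(-4.807))/1.65529=-0.59819, w=(3.81682−(-4.807))/1.65529=5.20984
k=2: b·v=1.37×(-0.331)=-0.45347; √(2b)=1.65529; u=(-0.45347+(-37.994))/1.65529=-23.22697, w=(-0.45347−(-37.994))/1.65529=22.67906

0: u=21.14740 w=-21.62082
1: u=-0.59819 w=5.20984
2: u=-23.22697 w=22.67906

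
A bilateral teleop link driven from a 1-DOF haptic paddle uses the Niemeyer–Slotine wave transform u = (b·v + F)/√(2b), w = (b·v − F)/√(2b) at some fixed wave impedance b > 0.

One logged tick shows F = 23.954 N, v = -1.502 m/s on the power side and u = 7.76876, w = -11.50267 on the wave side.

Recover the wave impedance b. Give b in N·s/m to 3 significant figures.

b = 3.09 N·s/m

u + w = -3.7339;  u + w = √(2b)·v, so √(2b) = -3.7339/(-1.502) = 2.4860.
b = (√(2b))²/2 = 6.1800/2 = 3.0900.
(Check via u − w = 2F/√(2b): u − w = 19.2714, 2F/√(2b) = 19.2714.)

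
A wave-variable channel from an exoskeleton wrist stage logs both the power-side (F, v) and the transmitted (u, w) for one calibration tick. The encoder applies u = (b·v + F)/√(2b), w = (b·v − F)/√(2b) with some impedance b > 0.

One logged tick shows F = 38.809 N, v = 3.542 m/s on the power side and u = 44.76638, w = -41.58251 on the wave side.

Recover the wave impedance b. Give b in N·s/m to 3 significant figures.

b = 0.404 N·s/m

u + w = 3.1839;  u + w = √(2b)·v, so √(2b) = 3.1839/3.542 = 0.8989.
b = (√(2b))²/2 = 0.8080/2 = 0.4040.
(Check via u − w = 2F/√(2b): u − w = 86.3489, 2F/√(2b) = 86.3487.)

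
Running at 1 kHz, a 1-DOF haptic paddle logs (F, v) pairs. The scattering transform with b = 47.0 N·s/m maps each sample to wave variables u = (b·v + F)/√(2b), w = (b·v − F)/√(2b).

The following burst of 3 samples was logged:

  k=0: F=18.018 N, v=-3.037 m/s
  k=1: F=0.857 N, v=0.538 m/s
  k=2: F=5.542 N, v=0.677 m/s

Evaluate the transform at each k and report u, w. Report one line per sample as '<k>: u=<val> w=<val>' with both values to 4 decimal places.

k=0: b·v=47.0×(-3.037)=-142.7390; √(2b)=9.6954; u=(-142.7390+18.018)/9.6954=-12.8640, w=(-142.7390−18.018)/9.6954=-16.5808
k=1: b·v=47.0×0.538=25.2860; √(2b)=9.6954; u=(25.2860+0.857)/9.6954=2.6964, w=(25.2860−0.857)/9.6954=2.5197
k=2: b·v=47.0×0.677=31.8190; √(2b)=9.6954; u=(31.8190+5.542)/9.6954=3.8535, w=(31.8190−5.542)/9.6954=2.7103

0: u=-12.8640 w=-16.5808
1: u=2.6964 w=2.5197
2: u=3.8535 w=2.7103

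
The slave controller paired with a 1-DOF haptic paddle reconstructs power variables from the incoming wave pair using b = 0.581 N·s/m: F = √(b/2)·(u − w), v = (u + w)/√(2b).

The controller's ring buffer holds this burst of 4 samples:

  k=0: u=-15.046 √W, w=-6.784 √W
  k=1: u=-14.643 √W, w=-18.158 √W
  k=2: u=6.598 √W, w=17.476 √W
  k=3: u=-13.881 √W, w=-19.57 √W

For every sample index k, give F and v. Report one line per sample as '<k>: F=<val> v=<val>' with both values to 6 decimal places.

0: F=-4.453057 v=-20.251196
1: F=1.894517 v=-30.428744
2: F=-5.863030 v=22.332904
3: F=3.066260 v=-31.031734

k=0: u−w=-8.262000, u+w=-21.830000; √(b/2)=0.538981, √(2b)=1.077961; F=0.538981×(-8.262)=-4.453057, v=-21.830000/1.077961=-20.251196
k=1: u−w=3.515000, u+w=-32.801000; √(b/2)=0.538981, √(2b)=1.077961; F=0.538981×3.515=1.894517, v=-32.801000/1.077961=-30.428744
k=2: u−w=-10.878000, u+w=24.074000; √(b/2)=0.538981, √(2b)=1.077961; F=0.538981×(-10.878)=-5.863030, v=24.074000/1.077961=22.332904
k=3: u−w=5.689000, u+w=-33.451000; √(b/2)=0.538981, √(2b)=1.077961; F=0.538981×5.689=3.066260, v=-33.451000/1.077961=-31.031734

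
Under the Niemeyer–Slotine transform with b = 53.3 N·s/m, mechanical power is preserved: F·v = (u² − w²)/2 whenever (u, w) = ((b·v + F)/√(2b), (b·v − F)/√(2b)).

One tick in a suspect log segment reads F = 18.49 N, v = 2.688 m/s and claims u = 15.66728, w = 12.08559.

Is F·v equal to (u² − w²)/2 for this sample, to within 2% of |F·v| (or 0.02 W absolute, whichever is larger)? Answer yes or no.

F·v = 18.49×2.688 = 49.7011 W.
(u² − w²)/2 = (245.4637 − 146.0615)/2 = 49.7011 W.
|Δ| = 0.0000;  2% of max(1, |F·v|) = 0.9940.

yes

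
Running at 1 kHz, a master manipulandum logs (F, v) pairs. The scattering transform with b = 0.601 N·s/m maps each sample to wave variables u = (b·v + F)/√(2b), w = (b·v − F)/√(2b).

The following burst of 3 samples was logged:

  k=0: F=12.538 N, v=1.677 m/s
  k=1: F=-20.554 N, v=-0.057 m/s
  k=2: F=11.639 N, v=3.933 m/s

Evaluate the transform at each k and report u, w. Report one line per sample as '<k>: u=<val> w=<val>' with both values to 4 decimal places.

k=0: b·v=0.601×1.677=1.0079; √(2b)=1.0964; u=(1.0079+12.538)/1.0964=12.3553, w=(1.0079−12.538)/1.0964=-10.5168
k=1: b·v=0.601×(-0.057)=-0.0343; √(2b)=1.0964; u=(-0.0343+(-20.554))/1.0964=-18.7788, w=(-0.0343−(-20.554))/1.0964=18.7163
k=2: b·v=0.601×3.933=2.3637; √(2b)=1.0964; u=(2.3637+11.639)/1.0964=12.7720, w=(2.3637−11.639)/1.0964=-8.4601

0: u=12.3553 w=-10.5168
1: u=-18.7788 w=18.7163
2: u=12.7720 w=-8.4601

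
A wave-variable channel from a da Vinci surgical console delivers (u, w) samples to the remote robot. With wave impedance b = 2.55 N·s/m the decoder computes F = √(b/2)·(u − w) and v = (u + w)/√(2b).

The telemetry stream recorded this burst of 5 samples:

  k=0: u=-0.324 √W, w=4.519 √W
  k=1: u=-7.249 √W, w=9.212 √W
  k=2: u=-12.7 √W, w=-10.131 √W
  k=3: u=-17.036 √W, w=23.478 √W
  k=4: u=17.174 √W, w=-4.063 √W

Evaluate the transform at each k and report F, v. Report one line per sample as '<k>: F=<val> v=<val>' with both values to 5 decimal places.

0: F=-5.46852 v=1.85758
1: F=-18.58709 v=0.86923
2: F=-2.90081 v=-10.10974
3: F=-45.74675 v=2.85257
4: F=23.97995 v=5.80565

k=0: u−w=-4.84300, u+w=4.19500; √(b/2)=1.12916, √(2b)=2.25832; F=1.12916×(-4.843)=-5.46852, v=4.19500/2.25832=1.85758
k=1: u−w=-16.46100, u+w=1.96300; √(b/2)=1.12916, √(2b)=2.25832; F=1.12916×(-16.461)=-18.58709, v=1.96300/2.25832=0.86923
k=2: u−w=-2.56900, u+w=-22.83100; √(b/2)=1.12916, √(2b)=2.25832; F=1.12916×(-2.569)=-2.90081, v=-22.83100/2.25832=-10.10974
k=3: u−w=-40.51400, u+w=6.44200; √(b/2)=1.12916, √(2b)=2.25832; F=1.12916×(-40.514)=-45.74675, v=6.44200/2.25832=2.85257
k=4: u−w=21.23700, u+w=13.11100; √(b/2)=1.12916, √(2b)=2.25832; F=1.12916×21.237=23.97995, v=13.11100/2.25832=5.80565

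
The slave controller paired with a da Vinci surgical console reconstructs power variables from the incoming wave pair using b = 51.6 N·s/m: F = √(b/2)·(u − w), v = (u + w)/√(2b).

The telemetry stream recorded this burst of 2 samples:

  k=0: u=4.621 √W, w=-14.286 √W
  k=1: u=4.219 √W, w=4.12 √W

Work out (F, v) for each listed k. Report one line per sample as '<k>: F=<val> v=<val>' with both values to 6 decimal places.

0: F=96.035649 v=-0.951398
1: F=0.502858 v=0.820870

k=0: u−w=18.907000, u+w=-9.665000; √(b/2)=5.079370, √(2b)=10.158740; F=5.079370×18.907=96.035649, v=-9.665000/10.158740=-0.951398
k=1: u−w=0.099000, u+w=8.339000; √(b/2)=5.079370, √(2b)=10.158740; F=5.079370×0.099=0.502858, v=8.339000/10.158740=0.820870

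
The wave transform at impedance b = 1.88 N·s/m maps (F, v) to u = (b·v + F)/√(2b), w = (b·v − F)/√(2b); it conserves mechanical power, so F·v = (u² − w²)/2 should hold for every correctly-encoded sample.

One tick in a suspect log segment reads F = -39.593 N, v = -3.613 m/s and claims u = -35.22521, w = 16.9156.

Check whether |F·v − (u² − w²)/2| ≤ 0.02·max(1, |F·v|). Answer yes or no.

F·v = (-39.593)×(-3.613) = 143.0495 W.
(u² − w²)/2 = (1240.8154 − 286.1375)/2 = 477.3389 W.
|Δ| = 334.2894;  2% of max(1, |F·v|) = 2.8610.

no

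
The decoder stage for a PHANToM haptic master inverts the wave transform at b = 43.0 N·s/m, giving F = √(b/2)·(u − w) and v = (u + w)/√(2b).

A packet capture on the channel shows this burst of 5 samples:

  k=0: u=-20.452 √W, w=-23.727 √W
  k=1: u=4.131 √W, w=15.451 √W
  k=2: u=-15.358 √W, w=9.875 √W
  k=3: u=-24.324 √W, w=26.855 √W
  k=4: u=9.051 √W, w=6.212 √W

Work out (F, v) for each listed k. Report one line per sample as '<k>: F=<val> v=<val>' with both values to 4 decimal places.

k=0: u−w=3.2750, u+w=-44.1790; √(b/2)=4.6368, √(2b)=9.2736; F=4.6368×3.275=15.1856, v=-44.1790/9.2736=-4.7639
k=1: u−w=-11.3200, u+w=19.5820; √(b/2)=4.6368, √(2b)=9.2736; F=4.6368×(-11.32)=-52.4887, v=19.5820/9.2736=2.1116
k=2: u−w=-25.2330, u+w=-5.4830; √(b/2)=4.6368, √(2b)=9.2736; F=4.6368×(-25.233)=-117.0006, v=-5.4830/9.2736=-0.5912
k=3: u−w=-51.1790, u+w=2.5310; √(b/2)=4.6368, √(2b)=9.2736; F=4.6368×(-51.179)=-237.3073, v=2.5310/9.2736=0.2729
k=4: u−w=2.8390, u+w=15.2630; √(b/2)=4.6368, √(2b)=9.2736; F=4.6368×2.839=13.1639, v=15.2630/9.2736=1.6459

0: F=15.1856 v=-4.7639
1: F=-52.4887 v=2.1116
2: F=-117.0006 v=-0.5912
3: F=-237.3073 v=0.2729
4: F=13.1639 v=1.6459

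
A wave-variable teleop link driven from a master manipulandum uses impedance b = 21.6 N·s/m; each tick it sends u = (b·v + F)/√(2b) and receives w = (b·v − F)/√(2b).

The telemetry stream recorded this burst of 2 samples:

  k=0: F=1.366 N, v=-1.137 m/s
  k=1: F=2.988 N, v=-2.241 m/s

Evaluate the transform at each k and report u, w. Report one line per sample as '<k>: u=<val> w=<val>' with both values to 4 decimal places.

0: u=-3.5287 w=-3.9444
1: u=-6.9101 w=-7.8193

k=0: b·v=21.6×(-1.137)=-24.5592; √(2b)=6.5727; u=(-24.5592+1.366)/6.5727=-3.5287, w=(-24.5592−1.366)/6.5727=-3.9444
k=1: b·v=21.6×(-2.241)=-48.4056; √(2b)=6.5727; u=(-48.4056+2.988)/6.5727=-6.9101, w=(-48.4056−2.988)/6.5727=-7.8193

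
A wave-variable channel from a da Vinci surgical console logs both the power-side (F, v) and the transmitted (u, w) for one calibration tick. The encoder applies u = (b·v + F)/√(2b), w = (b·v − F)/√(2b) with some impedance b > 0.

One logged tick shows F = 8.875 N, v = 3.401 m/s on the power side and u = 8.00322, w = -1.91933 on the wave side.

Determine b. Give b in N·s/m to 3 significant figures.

u + w = 6.0839;  u + w = √(2b)·v, so √(2b) = 6.0839/3.401 = 1.7889.
b = (√(2b))²/2 = 3.2000/2 = 1.6000.
(Check via u − w = 2F/√(2b): u − w = 9.9226, 2F/√(2b) = 9.9226.)

b = 1.6 N·s/m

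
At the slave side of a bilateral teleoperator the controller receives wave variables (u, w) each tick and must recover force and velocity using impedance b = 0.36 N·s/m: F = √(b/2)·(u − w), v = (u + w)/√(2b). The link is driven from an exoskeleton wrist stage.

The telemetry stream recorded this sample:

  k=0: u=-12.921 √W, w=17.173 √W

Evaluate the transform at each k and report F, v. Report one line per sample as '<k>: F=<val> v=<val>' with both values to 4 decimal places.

0: F=-12.7678 v=5.0110

k=0: u−w=-30.0940, u+w=4.2520; √(b/2)=0.4243, √(2b)=0.8485; F=0.4243×(-30.094)=-12.7678, v=4.2520/0.8485=5.0110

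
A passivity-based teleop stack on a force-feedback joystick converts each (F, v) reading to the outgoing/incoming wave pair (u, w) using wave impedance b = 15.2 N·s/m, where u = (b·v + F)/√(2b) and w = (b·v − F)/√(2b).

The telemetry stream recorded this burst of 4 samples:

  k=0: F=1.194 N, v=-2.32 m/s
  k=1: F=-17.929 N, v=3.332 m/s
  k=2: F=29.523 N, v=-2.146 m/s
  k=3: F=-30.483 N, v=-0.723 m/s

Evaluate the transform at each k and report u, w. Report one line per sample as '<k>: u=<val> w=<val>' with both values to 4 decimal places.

0: u=-6.1792 w=-6.6124
1: u=5.9339 w=12.4375
2: u=-0.5616 w=-11.2707
3: u=-7.5218 w=3.5355

k=0: b·v=15.2×(-2.32)=-35.2640; √(2b)=5.5136; u=(-35.2640+1.194)/5.5136=-6.1792, w=(-35.2640−1.194)/5.5136=-6.6124
k=1: b·v=15.2×3.332=50.6464; √(2b)=5.5136; u=(50.6464+(-17.929))/5.5136=5.9339, w=(50.6464−(-17.929))/5.5136=12.4375
k=2: b·v=15.2×(-2.146)=-32.6192; √(2b)=5.5136; u=(-32.6192+29.523)/5.5136=-0.5616, w=(-32.6192−29.523)/5.5136=-11.2707
k=3: b·v=15.2×(-0.723)=-10.9896; √(2b)=5.5136; u=(-10.9896+(-30.483))/5.5136=-7.5218, w=(-10.9896−(-30.483))/5.5136=3.5355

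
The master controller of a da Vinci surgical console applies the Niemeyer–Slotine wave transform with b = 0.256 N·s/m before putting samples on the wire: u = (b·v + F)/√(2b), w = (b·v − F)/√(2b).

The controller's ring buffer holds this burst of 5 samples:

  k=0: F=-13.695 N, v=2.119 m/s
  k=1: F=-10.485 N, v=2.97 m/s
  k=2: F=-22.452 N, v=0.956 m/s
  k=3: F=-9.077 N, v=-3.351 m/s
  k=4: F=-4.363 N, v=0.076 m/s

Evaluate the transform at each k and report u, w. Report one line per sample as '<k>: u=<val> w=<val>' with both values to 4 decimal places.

0: u=-18.3812 w=19.8975
1: u=-13.5907 w=15.7158
2: u=-31.0356 w=31.7197
3: u=-13.8844 w=11.4866
4: u=-6.0703 w=6.1247

k=0: b·v=0.256×2.119=0.5425; √(2b)=0.7155; u=(0.5425+(-13.695))/0.7155=-18.3812, w=(0.5425−(-13.695))/0.7155=19.8975
k=1: b·v=0.256×2.97=0.7603; √(2b)=0.7155; u=(0.7603+(-10.485))/0.7155=-13.5907, w=(0.7603−(-10.485))/0.7155=15.7158
k=2: b·v=0.256×0.956=0.2447; √(2b)=0.7155; u=(0.2447+(-22.452))/0.7155=-31.0356, w=(0.2447−(-22.452))/0.7155=31.7197
k=3: b·v=0.256×(-3.351)=-0.8579; √(2b)=0.7155; u=(-0.8579+(-9.077))/0.7155=-13.8844, w=(-0.8579−(-9.077))/0.7155=11.4866
k=4: b·v=0.256×0.076=0.0195; √(2b)=0.7155; u=(0.0195+(-4.363))/0.7155=-6.0703, w=(0.0195−(-4.363))/0.7155=6.1247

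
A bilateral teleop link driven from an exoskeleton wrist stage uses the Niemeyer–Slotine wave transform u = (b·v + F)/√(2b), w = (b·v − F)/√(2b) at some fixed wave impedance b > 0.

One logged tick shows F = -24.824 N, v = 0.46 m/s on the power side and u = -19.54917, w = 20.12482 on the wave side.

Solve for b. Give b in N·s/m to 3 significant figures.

b = 0.783 N·s/m

u + w = 0.57565;  u + w = √(2b)·v, so √(2b) = 0.57565/0.46 = 1.25141.
b = (√(2b))²/2 = 1.56603/2 = 0.78302.
(Check via u − w = 2F/√(2b): u − w = -39.67399, 2F/√(2b) = -39.67355.)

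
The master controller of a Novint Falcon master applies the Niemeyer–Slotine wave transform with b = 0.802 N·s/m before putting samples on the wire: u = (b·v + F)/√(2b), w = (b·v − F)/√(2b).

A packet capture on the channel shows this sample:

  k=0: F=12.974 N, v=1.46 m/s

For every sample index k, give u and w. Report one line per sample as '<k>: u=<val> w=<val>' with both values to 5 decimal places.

k=0: b·v=0.802×1.46=1.17092; √(2b)=1.26649; u=(1.17092+12.974)/1.26649=11.16859, w=(1.17092−12.974)/1.26649=-9.31951

0: u=11.16859 w=-9.31951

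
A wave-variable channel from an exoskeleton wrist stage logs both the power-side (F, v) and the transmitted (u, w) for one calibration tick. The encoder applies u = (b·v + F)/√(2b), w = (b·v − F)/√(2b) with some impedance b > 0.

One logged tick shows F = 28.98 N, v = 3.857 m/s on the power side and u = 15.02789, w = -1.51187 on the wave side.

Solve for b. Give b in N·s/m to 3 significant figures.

u + w = 13.51602;  u + w = √(2b)·v, so √(2b) = 13.51602/3.857 = 3.50428.
b = (√(2b))²/2 = 12.28000/2 = 6.14000.
(Check via u − w = 2F/√(2b): u − w = 16.53976, 2F/√(2b) = 16.53976.)

b = 6.14 N·s/m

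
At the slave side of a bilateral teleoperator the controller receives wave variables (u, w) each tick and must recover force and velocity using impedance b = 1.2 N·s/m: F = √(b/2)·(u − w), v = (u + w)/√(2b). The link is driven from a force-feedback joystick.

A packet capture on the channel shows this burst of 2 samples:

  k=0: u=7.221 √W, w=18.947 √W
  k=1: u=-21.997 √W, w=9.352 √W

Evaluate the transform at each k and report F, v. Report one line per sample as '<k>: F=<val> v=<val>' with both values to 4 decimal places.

0: F=-9.0829 v=16.8914
1: F=-24.2828 v=-8.1623

k=0: u−w=-11.7260, u+w=26.1680; √(b/2)=0.7746, √(2b)=1.5492; F=0.7746×(-11.726)=-9.0829, v=26.1680/1.5492=16.8914
k=1: u−w=-31.3490, u+w=-12.6450; √(b/2)=0.7746, √(2b)=1.5492; F=0.7746×(-31.349)=-24.2828, v=-12.6450/1.5492=-8.1623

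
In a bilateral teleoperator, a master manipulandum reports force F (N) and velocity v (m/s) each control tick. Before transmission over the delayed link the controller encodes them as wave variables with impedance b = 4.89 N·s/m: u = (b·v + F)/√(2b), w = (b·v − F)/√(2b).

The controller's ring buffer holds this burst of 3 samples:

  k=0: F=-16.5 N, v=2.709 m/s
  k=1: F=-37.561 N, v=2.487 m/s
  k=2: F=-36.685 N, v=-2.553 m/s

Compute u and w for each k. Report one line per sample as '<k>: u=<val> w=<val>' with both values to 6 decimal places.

k=0: b·v=4.89×2.709=13.247010; √(2b)=3.127299; u=(13.247010+(-16.5))/3.127299=-1.040192, w=(13.247010−(-16.5))/3.127299=9.512045
k=1: b·v=4.89×2.487=12.161430; √(2b)=3.127299; u=(12.161430+(-37.561))/3.127299=-8.121887, w=(12.161430−(-37.561))/3.127299=15.899480
k=2: b·v=4.89×(-2.553)=-12.484170; √(2b)=3.127299; u=(-12.484170+(-36.685))/3.127299=-15.722567, w=(-12.484170−(-36.685))/3.127299=7.738572

0: u=-1.040192 w=9.512045
1: u=-8.121887 w=15.899480
2: u=-15.722567 w=7.738572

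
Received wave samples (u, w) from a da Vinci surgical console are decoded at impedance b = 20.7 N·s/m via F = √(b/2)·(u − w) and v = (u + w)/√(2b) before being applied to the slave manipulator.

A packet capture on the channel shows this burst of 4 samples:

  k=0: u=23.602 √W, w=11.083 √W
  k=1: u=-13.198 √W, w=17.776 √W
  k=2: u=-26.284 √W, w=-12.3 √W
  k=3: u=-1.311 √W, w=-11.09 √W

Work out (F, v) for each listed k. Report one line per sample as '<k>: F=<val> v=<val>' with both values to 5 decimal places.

k=0: u−w=12.51900, u+w=34.68500; √(b/2)=3.21714, √(2b)=6.43428; F=3.21714×12.519=40.27540, v=34.68500/6.43428=5.39065
k=1: u−w=-30.97400, u+w=4.57800; √(b/2)=3.21714, √(2b)=6.43428; F=3.21714×(-30.974)=-99.64774, v=4.57800/6.43428=0.71150
k=2: u−w=-13.98400, u+w=-38.58400; √(b/2)=3.21714, √(2b)=6.43428; F=3.21714×(-13.984)=-44.98851, v=-38.58400/6.43428=-5.99663
k=3: u−w=9.77900, u+w=-12.40100; √(b/2)=3.21714, √(2b)=6.43428; F=3.21714×9.779=31.46043, v=-12.40100/6.43428=-1.92733

0: F=40.27540 v=5.39065
1: F=-99.64774 v=0.71150
2: F=-44.98851 v=-5.99663
3: F=31.46043 v=-1.92733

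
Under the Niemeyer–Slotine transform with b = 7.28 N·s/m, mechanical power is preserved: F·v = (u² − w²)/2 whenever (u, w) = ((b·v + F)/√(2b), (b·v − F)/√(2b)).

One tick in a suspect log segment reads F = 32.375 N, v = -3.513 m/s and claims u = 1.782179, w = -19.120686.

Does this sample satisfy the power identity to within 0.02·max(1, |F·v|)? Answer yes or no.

no

F·v = 32.375×(-3.513) = -113.733375 W.
(u² − w²)/2 = (3.176162 − 365.600633)/2 = -181.212236 W.
|Δ| = 67.478861;  2% of max(1, |F·v|) = 2.274668.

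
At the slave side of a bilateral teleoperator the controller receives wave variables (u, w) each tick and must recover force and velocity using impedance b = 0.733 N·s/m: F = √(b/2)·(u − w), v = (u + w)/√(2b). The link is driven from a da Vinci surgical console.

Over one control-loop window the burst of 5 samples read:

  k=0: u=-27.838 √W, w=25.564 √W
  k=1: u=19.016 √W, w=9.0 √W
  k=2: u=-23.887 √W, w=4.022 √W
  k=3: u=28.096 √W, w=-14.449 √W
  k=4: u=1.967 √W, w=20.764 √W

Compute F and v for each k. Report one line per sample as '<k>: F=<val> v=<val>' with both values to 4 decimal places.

0: F=-32.3292 v=-1.8781
1: F=6.0636 v=23.1387
2: F=-16.8959 v=-16.4067
3: F=25.7564 v=11.2712
4: F=-11.3796 v=18.7738

k=0: u−w=-53.4020, u+w=-2.2740; √(b/2)=0.6054, √(2b)=1.2108; F=0.6054×(-53.402)=-32.3292, v=-2.2740/1.2108=-1.8781
k=1: u−w=10.0160, u+w=28.0160; √(b/2)=0.6054, √(2b)=1.2108; F=0.6054×10.016=6.0636, v=28.0160/1.2108=23.1387
k=2: u−w=-27.9090, u+w=-19.8650; √(b/2)=0.6054, √(2b)=1.2108; F=0.6054×(-27.909)=-16.8959, v=-19.8650/1.2108=-16.4067
k=3: u−w=42.5450, u+w=13.6470; √(b/2)=0.6054, √(2b)=1.2108; F=0.6054×42.545=25.7564, v=13.6470/1.2108=11.2712
k=4: u−w=-18.7970, u+w=22.7310; √(b/2)=0.6054, √(2b)=1.2108; F=0.6054×(-18.797)=-11.3796, v=22.7310/1.2108=18.7738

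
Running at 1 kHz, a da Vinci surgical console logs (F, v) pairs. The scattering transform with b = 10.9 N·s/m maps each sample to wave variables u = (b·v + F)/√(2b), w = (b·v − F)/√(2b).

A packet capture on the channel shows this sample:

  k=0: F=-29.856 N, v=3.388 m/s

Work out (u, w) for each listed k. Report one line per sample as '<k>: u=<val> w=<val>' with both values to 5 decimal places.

k=0: b·v=10.9×3.388=36.92920; √(2b)=4.66905; u=(36.92920+(-29.856))/4.66905=1.51491, w=(36.92920−(-29.856))/4.66905=14.30382

0: u=1.51491 w=14.30382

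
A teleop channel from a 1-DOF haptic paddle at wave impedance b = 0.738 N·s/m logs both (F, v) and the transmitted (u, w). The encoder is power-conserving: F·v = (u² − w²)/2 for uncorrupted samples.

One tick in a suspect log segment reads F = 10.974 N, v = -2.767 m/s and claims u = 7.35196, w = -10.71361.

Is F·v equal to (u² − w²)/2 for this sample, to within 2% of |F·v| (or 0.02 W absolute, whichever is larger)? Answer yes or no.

F·v = 10.974×(-2.767) = -30.3651 W.
(u² − w²)/2 = (54.0513 − 114.7814)/2 = -30.3651 W.
|Δ| = 0.0000;  2% of max(1, |F·v|) = 0.6073.

yes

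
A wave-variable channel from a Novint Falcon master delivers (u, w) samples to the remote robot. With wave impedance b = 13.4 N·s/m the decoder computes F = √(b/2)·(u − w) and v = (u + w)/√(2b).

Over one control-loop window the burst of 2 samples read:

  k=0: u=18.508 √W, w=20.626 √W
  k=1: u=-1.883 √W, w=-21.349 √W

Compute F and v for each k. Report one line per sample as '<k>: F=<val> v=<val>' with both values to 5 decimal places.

k=0: u−w=-2.11800, u+w=39.13400; √(b/2)=2.58844, √(2b)=5.17687; F=2.58844×(-2.118)=-5.48231, v=39.13400/5.17687=7.55939
k=1: u−w=19.46600, u+w=-23.23200; √(b/2)=2.58844, √(2b)=5.17687; F=2.58844×19.466=50.38649, v=-23.23200/5.17687=-4.48765

0: F=-5.48231 v=7.55939
1: F=50.38649 v=-4.48765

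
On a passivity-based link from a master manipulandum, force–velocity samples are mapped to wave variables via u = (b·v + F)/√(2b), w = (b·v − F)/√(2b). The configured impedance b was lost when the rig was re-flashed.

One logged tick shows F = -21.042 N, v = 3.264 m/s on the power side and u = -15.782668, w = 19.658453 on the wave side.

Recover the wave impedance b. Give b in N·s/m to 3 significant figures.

u + w = 3.875785;  u + w = √(2b)·v, so √(2b) = 3.875785/3.264 = 1.187434.
b = (√(2b))²/2 = 1.410000/2 = 0.705000.
(Check via u − w = 2F/√(2b): u − w = -35.441121, 2F/√(2b) = -35.441124.)

b = 0.705 N·s/m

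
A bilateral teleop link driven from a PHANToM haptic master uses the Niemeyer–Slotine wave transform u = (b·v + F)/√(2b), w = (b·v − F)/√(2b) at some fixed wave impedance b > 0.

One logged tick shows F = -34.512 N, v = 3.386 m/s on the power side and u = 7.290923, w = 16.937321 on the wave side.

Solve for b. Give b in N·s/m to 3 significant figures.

u + w = 24.228244;  u + w = √(2b)·v, so √(2b) = 24.228244/3.386 = 7.155418.
b = (√(2b))²/2 = 51.200001/2 = 25.600001.
(Check via u − w = 2F/√(2b): u − w = -9.646398, 2F/√(2b) = -9.646397.)

b = 25.6 N·s/m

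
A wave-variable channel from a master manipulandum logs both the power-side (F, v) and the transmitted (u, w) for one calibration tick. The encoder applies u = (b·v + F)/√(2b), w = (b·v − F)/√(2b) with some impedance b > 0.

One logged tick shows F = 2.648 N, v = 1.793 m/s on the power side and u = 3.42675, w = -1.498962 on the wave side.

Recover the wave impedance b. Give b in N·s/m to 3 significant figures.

b = 0.578 N·s/m

u + w = 1.927788;  u + w = √(2b)·v, so √(2b) = 1.927788/1.793 = 1.075175.
b = (√(2b))²/2 = 1.156000/2 = 0.578000.
(Check via u − w = 2F/√(2b): u − w = 4.925712, 2F/√(2b) = 4.925712.)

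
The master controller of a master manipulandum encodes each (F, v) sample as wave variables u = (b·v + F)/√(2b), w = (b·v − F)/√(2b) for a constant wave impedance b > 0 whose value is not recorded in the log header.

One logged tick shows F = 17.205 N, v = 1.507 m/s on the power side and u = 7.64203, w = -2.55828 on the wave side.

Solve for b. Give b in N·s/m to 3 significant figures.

b = 5.69 N·s/m

u + w = 5.0838;  u + w = √(2b)·v, so √(2b) = 5.0838/1.507 = 3.3734.
b = (√(2b))²/2 = 11.3800/2 = 5.6900.
(Check via u − w = 2F/√(2b): u − w = 10.2003, 2F/√(2b) = 10.2003.)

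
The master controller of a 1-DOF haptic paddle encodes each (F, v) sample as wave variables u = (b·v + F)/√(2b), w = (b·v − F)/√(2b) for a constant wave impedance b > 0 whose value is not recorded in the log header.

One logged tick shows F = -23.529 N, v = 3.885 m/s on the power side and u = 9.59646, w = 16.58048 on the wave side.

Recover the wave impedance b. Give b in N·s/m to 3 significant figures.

b = 22.7 N·s/m

u + w = 26.17694;  u + w = √(2b)·v, so √(2b) = 26.17694/3.885 = 6.73795.
b = (√(2b))²/2 = 45.39998/2 = 22.69999.
(Check via u − w = 2F/√(2b): u − w = -6.98402, 2F/√(2b) = -6.98402.)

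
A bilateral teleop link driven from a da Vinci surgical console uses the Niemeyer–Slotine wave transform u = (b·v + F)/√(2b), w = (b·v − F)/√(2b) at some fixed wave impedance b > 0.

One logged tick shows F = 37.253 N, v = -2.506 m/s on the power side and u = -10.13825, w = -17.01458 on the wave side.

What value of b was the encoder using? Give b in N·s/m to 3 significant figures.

u + w = -27.15283;  u + w = √(2b)·v, so √(2b) = -27.15283/(-2.506) = 10.83513.
b = (√(2b))²/2 = 117.39999/2 = 58.70000.
(Check via u − w = 2F/√(2b): u − w = 6.87633, 2F/√(2b) = 6.87634.)

b = 58.7 N·s/m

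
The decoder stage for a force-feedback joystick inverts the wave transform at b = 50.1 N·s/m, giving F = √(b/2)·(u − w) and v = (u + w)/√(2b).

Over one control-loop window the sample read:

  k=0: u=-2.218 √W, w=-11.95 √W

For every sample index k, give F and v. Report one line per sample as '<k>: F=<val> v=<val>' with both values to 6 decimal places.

k=0: u−w=9.732000, u+w=-14.168000; √(b/2)=5.004998, √(2b)=10.009995; F=5.004998×9.732=48.708636, v=-14.168000/10.009995=-1.415385

0: F=48.708636 v=-1.415385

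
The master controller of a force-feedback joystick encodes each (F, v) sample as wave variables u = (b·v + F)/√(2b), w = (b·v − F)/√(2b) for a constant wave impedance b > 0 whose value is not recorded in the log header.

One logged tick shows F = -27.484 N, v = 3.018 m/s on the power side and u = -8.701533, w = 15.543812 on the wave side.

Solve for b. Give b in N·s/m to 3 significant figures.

u + w = 6.842279;  u + w = √(2b)·v, so √(2b) = 6.842279/3.018 = 2.267157.
b = (√(2b))²/2 = 5.140000/2 = 2.570000.
(Check via u − w = 2F/√(2b): u − w = -24.245345, 2F/√(2b) = -24.245346.)

b = 2.57 N·s/m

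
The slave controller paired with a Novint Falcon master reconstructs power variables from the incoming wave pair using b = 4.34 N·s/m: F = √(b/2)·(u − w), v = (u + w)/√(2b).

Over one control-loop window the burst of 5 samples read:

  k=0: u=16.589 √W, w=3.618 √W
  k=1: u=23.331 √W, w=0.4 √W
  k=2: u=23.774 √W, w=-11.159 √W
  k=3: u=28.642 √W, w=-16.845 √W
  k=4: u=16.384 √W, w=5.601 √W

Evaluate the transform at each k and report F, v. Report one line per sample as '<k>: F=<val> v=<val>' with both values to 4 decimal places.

k=0: u−w=12.9710, u+w=20.2070; √(b/2)=1.4731, √(2b)=2.9462; F=1.4731×12.971=19.1075, v=20.2070/2.9462=6.8587
k=1: u−w=22.9310, u+w=23.7310; √(b/2)=1.4731, √(2b)=2.9462; F=1.4731×22.931=33.7795, v=23.7310/2.9462=8.0548
k=2: u−w=34.9330, u+w=12.6150; √(b/2)=1.4731, √(2b)=2.9462; F=1.4731×34.933=51.4595, v=12.6150/2.9462=4.2818
k=3: u−w=45.4870, u+w=11.7970; √(b/2)=1.4731, √(2b)=2.9462; F=1.4731×45.487=67.0065, v=11.7970/2.9462=4.0042
k=4: u−w=10.7830, u+w=21.9850; √(b/2)=1.4731, √(2b)=2.9462; F=1.4731×10.783=15.8844, v=21.9850/2.9462=7.4622

0: F=19.1075 v=6.8587
1: F=33.7795 v=8.0548
2: F=51.4595 v=4.2818
3: F=67.0065 v=4.0042
4: F=15.8844 v=7.4622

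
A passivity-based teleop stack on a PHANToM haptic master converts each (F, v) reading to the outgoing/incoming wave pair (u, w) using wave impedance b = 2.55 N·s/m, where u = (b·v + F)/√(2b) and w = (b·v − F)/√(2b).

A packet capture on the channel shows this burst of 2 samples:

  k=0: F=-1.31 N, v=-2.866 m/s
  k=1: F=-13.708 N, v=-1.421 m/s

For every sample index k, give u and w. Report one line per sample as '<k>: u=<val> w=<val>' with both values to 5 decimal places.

0: u=-3.81625 w=-2.65609
1: u=-7.67454 w=4.46547

k=0: b·v=2.55×(-2.866)=-7.30830; √(2b)=2.25832; u=(-7.30830+(-1.31))/2.25832=-3.81625, w=(-7.30830−(-1.31))/2.25832=-2.65609
k=1: b·v=2.55×(-1.421)=-3.62355; √(2b)=2.25832; u=(-3.62355+(-13.708))/2.25832=-7.67454, w=(-3.62355−(-13.708))/2.25832=4.46547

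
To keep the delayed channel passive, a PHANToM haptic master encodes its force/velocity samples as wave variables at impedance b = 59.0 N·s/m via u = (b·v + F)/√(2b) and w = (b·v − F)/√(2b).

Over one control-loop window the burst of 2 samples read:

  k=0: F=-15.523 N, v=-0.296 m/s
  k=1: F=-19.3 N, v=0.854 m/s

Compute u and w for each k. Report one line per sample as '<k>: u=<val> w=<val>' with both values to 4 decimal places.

k=0: b·v=59.0×(-0.296)=-17.4640; √(2b)=10.8628; u=(-17.4640+(-15.523))/10.8628=-3.0367, w=(-17.4640−(-15.523))/10.8628=-0.1787
k=1: b·v=59.0×0.854=50.3860; √(2b)=10.8628; u=(50.3860+(-19.3))/10.8628=2.8617, w=(50.3860−(-19.3))/10.8628=6.4151

0: u=-3.0367 w=-0.1787
1: u=2.8617 w=6.4151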